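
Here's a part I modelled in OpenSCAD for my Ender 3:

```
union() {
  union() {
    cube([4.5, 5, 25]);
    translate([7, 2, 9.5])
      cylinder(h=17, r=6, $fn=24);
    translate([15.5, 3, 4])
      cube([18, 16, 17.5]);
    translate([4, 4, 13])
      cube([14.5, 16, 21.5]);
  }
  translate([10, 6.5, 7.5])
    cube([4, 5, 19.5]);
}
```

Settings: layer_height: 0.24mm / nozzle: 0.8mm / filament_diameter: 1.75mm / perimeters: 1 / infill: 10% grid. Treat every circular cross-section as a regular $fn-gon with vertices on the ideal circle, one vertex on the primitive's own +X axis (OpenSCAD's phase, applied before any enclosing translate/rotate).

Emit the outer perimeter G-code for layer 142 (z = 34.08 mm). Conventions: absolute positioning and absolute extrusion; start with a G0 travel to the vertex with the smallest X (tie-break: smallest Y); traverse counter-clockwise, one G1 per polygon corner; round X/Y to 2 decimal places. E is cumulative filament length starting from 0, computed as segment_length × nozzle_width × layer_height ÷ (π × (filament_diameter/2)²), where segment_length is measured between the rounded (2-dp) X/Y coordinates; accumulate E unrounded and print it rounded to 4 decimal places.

At z = 34.08 mm: the cube does not reach this height (z outside [0, 25]); the cylinder at (7, 2) is absent (z outside [9.5, 26.5]); the cube at (15.5, 3) is not intersected at this z (z outside [4, 21.5]); the cube at (4, 4) (footprint 14.5×16) is included at this height; Taking the union: only the 14.5×16 cube at (4, 4) is present, so the union is just that shape — 1 connected region; the cube at (10, 6.5) is not intersected at this z (z outside [7.5, 27]); Merging all regions: only the result so far is present, so the union is just that shape — 1 connected region. The outline is a single polygon with 4 vertices. Extrusion per mm of travel: 0.8 × 0.24 / (π × 0.875²) = 0.079824. Accumulating E over each segment gives final E = 4.8693.

G0 X4.00 Y4.00 Z34.08
G1 X18.50 Y4.00 E1.1575
G1 X18.50 Y20.00 E2.4346
G1 X4.00 Y20.00 E3.5921
G1 X4.00 Y4.00 E4.8693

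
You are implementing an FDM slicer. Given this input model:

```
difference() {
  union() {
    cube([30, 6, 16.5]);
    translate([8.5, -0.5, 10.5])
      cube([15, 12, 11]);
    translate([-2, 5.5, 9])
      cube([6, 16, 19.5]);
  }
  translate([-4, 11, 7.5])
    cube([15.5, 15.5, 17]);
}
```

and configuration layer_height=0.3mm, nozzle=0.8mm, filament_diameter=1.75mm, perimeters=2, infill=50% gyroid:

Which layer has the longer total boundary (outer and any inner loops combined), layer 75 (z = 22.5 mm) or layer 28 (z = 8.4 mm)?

Layer 75 (z = 22.5): the cube does not reach this height (z outside [0, 16.5]); the cube at (8.5, -0.5) does not reach this height (z outside [10.5, 21.5]); the cube at (-2, 5.5) is present — its section is the full 6×16 rectangle (perimeter 44.00 mm); Taking the union: only the 6×16 cube at (-2, 5.5) is present, so the union is just that shape — boundary = 44.00 mm; the cube at (-4, 11) (footprint 15.5×15.5) is included at this height (perimeter 62.00 mm); After the difference (first − rest): starting from the result so far, the 15.5×15.5 cube at (-4, 11) partially overlaps it — only the 63.00 mm² overlap (of its 240.25 mm²) is removed, clipping the outline — boundary = 23.00 mm. So its perimeter = 23.00 mm. Layer 28 (z = 8.4): the cube (footprint 30×6) is included at this height (perimeter 72.00 mm); the cube at (8.5, -0.5) is absent (z outside [10.5, 21.5]); the cube at (-2, 5.5) is absent (z outside [9, 28.5]); Taking the union: only the 30×6 cube is present, so the union is just that shape — boundary = 72.00 mm; the cube at (-4, 11) (footprint 15.5×15.5) is included at this height (perimeter 62.00 mm); After the difference (first − rest): starting from that combined region, the 15.5×15.5 cube at (-4, 11) misses the remaining region (no effect) — boundary = 72.00 mm. So its perimeter = 72.00 mm. Layer 28 is larger (72.00 vs 23.00 mm).

layer 28 (z = 8.4 mm)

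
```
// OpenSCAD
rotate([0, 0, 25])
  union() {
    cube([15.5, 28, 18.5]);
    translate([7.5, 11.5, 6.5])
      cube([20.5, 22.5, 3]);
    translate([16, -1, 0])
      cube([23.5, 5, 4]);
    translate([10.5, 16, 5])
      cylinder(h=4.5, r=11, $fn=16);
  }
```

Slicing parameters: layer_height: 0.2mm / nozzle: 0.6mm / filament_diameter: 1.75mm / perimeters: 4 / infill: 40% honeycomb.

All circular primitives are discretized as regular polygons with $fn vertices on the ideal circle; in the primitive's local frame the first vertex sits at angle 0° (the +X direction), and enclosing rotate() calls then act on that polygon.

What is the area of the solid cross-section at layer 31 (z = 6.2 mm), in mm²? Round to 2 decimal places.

At z = 6.2 mm: the 15.5×28 cube contributes its full rectangle (area 434.00 mm²); the cube at (7.5, 11.5) is not intersected at this z (z outside [6.5, 9.5]); the cube at (16, -1) is absent (z outside [0, 4]); the cylinder at (10.5, 16): section is a regular 16-gon, circumradius r=11 (area = (16/2)·11.000²·sin(360°/16) = 370.44 mm²); Combining (union): the regions partially overlap — summed areas 804.44 mm² minus the doubly-counted overlap 288.70 mm² gives 515.74 mm² — area = 515.74 mm²; (rotated 25° about Z; rotation is an isometry so areas/perimeters/island counts are preserved). Overall, the cross-section is a single solid region. Net area = 515.74 mm².

515.74 mm²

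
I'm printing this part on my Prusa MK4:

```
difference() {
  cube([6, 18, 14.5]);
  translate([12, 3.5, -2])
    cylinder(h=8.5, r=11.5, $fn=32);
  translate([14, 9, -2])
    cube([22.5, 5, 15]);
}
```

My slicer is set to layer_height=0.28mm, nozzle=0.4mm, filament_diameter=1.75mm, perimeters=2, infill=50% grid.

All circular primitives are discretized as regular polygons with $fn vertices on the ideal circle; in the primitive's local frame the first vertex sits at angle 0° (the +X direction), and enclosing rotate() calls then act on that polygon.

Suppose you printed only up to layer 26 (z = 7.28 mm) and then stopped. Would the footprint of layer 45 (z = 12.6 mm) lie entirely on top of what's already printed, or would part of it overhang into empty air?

entirely on top

Compare the two slices. At z = 7.28: the 6×18 cube contributes its full rectangle (area 108.00 mm²); the cylinder at (12, 3.5) does not reach this height (z outside [-2, 6.5]); the cube at (14, 9) is present — its section is the full 22.5×5 rectangle (area 112.50 mm²); After the difference (first − rest): starting from the 6×18 cube (108.00 mm²), the 22.5×5 cube at (14, 9) misses the remaining region (no effect) — area = 108.00 mm². At z = 12.6: the cube is present — its section is the full 6×18 rectangle (area 108.00 mm²); the cylinder at (12, 3.5) is not intersected at this z (z outside [-2, 6.5]); the 22.5×5 cube at (14, 9) contributes its full rectangle (area 112.50 mm²); Subtracting the remaining from the first: starting from the 6×18 cube (108.00 mm²), the 22.5×5 cube at (14, 9) misses the remaining region (no effect) — area = 108.00 mm². Checking containment: the cross-section at z = 12.6 is a subset of the cross-section at z = 7.28.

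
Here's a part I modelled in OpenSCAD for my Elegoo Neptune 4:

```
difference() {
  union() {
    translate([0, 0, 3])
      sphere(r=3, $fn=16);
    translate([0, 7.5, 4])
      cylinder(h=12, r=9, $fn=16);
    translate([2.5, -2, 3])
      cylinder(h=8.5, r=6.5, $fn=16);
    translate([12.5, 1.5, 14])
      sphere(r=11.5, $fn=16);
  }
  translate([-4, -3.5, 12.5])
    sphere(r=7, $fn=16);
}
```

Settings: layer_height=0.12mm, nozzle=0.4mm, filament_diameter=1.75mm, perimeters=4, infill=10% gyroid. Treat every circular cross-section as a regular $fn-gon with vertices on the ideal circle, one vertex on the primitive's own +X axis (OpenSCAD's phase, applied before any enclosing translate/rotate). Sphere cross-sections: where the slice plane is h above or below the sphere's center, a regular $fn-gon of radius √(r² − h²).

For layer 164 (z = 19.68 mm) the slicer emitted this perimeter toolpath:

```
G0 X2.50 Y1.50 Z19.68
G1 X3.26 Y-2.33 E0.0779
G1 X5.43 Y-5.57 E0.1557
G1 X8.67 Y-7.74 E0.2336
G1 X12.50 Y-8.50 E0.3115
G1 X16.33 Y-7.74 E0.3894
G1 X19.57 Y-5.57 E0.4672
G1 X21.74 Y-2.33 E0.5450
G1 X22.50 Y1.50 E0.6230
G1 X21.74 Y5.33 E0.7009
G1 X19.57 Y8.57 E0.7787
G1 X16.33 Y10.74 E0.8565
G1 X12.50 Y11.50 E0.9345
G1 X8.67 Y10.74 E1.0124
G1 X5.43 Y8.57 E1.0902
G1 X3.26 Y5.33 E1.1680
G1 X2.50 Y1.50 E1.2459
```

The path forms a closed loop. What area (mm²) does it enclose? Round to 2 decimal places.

Apply the shoelace formula to the sequence of (X, Y) vertices; enclosed area = 306.19 mm².

306.19 mm²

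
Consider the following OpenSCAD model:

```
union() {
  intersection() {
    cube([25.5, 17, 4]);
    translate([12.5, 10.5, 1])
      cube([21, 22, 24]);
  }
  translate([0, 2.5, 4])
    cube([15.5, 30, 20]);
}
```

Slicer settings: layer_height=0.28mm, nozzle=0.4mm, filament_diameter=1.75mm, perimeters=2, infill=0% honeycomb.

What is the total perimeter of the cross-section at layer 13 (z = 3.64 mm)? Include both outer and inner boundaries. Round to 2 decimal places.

At z = 3.64 mm: the cube (footprint 25.5×17) is included at this height (perimeter 85.00 mm); the 21×22 cube at (12.5, 10.5) contributes its full rectangle (perimeter 86.00 mm); After intersecting: the 21×22 cube at (12.5, 10.5) partially overlaps the 25.5×17 cube; clipping to the common part keeps 84.50 mm² — boundary = 39.00 mm; the cube at (0, 2.5) does not reach this height (z outside [4, 24]); Merging all regions: only the result so far is present, so the union is just that shape — boundary = 39.00 mm. Overall, the cross-section is a single solid region. Total boundary length (outer) = 39.00 mm.

39.00 mm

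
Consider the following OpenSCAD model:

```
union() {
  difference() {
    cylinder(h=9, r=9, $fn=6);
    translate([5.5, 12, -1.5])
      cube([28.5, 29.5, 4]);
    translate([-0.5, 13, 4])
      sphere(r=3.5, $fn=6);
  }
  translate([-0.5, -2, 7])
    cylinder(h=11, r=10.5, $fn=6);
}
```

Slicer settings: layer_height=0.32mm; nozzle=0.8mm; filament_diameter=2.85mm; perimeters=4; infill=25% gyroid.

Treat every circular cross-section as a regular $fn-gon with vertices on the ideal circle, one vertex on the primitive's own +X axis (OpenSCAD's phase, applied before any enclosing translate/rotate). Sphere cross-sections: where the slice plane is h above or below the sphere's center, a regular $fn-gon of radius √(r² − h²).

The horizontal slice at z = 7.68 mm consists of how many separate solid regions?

At z = 7.68 mm: the r=9 cylinder contributes a regular 6-gon of circumradius 9; the cube at (5.5, 12) is absent (z outside [-1.5, 2.5]); the sphere at (-0.5, 13) does not reach this height (|z−center|=3.680 > r=3.5); After the difference (first − rest): none of the subtracted shapes is present at this height, so the r=9 cylinder is unchanged — 1 connected region; the cylinder at (-0.5, -2): section is a regular 6-gon, circumradius r=10.5; Combining (union): the regions partially overlap (shared area 202.74 mm²), so overlapping operands fuse into one piece — 1 connected region. The result has 1 disconnected region.

1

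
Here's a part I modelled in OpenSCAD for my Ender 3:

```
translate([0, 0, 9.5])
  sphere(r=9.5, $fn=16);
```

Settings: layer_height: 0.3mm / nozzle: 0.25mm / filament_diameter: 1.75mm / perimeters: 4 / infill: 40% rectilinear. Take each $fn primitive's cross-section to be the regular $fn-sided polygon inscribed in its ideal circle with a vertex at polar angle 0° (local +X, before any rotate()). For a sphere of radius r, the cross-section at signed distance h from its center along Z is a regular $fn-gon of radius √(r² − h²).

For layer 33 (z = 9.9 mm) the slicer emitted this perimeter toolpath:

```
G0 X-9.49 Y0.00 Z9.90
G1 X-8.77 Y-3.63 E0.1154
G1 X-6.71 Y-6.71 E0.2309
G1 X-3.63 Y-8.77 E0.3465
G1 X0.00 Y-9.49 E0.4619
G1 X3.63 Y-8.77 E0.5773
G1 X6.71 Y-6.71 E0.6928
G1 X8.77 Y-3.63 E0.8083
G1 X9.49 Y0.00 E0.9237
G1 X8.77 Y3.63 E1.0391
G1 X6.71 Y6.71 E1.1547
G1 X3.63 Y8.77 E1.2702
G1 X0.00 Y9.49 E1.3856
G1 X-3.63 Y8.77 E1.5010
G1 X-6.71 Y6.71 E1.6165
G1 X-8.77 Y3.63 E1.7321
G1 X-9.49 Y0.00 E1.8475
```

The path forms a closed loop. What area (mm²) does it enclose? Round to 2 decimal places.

Apply the shoelace formula to the sequence of (X, Y) vertices; enclosed area = 275.75 mm².

275.75 mm²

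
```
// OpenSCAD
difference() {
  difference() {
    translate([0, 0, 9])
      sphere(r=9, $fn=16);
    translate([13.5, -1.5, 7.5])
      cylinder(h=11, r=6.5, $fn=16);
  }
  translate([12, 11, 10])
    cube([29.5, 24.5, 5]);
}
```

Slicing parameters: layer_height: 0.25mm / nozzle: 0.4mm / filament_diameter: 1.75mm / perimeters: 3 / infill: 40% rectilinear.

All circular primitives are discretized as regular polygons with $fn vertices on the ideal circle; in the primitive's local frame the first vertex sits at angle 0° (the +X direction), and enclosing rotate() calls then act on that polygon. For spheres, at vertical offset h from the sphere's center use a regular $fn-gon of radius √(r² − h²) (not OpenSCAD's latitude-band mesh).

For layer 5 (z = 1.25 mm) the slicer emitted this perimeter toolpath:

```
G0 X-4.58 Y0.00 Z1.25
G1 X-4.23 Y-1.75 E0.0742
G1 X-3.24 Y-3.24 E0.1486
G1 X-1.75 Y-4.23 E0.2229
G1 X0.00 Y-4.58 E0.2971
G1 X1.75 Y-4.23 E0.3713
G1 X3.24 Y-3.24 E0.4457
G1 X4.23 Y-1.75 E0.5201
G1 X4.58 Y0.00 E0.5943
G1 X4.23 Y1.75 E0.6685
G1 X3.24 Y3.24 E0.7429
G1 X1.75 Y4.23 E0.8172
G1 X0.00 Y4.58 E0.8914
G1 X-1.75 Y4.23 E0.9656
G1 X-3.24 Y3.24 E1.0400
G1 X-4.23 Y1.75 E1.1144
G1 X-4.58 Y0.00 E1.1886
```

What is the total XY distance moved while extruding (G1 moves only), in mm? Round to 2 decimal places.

28.59 mm

Sum the Euclidean lengths of each G1 segment: total = 28.59 mm.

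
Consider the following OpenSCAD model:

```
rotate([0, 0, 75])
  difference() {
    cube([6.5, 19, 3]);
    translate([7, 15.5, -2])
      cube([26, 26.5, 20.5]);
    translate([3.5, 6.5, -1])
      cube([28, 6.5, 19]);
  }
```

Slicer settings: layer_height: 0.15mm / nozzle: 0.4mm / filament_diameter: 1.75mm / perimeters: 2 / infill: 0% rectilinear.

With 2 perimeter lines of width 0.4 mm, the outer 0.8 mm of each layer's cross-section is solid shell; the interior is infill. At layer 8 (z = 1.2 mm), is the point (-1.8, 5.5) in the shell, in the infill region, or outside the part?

At z = 1.2 mm: the cube (footprint 6.5×19) is included at this height; the 26×26.5 cube at (7, 15.5) contributes its full rectangle; the 28×6.5 cube at (3.5, 6.5) contributes its full rectangle; After the difference (first − rest): starting from the 6.5×19 cube, the 26×26.5 cube at (7, 15.5) misses the remaining region (no effect); the 28×6.5 cube at (3.5, 6.5) partially overlaps it — only the 19.50 mm² overlap (of its 182.00 mm²) is removed, clipping the outline — 1 connected region; (whole slice rotated 75° about Z — lengths, areas and connectivity unchanged). Overall, the cross-section is a single solid region. Undo the 75° rotation: the query point maps to (4.847, 3.162) in the un-rotated model frame. The nearest boundary edge runs (6.50, 6.50)→(6.50, 0.00); distance from the point to it = 1.65 mm. The point is inside the cross-section and 1.65 mm from the nearest boundary — more than the 0.8 mm shell width (2 × 0.4), so it's in the infill interior.

infill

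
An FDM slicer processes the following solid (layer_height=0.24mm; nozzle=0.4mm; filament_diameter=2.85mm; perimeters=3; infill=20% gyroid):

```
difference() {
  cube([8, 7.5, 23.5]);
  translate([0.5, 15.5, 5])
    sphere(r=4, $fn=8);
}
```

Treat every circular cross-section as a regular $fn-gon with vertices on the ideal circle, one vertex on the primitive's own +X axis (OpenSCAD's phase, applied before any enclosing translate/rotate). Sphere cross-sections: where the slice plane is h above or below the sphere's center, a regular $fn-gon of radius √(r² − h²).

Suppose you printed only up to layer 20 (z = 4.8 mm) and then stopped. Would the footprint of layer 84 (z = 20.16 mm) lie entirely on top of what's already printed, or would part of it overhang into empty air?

Compare the two slices. At z = 4.8: the cube is present — its section is the full 8×7.5 rectangle (area 60.00 mm²); the r=4 sphere at (0.5, 15.5) slices to a regular 8-gon of circumradius 3.995 (√(r²−h²) with h=0.2 from center) (area = (8/2)·3.995²·sin(360°/8) = 45.14 mm²); Taking the first minus the rest: starting from the 8×7.5 cube (60.00 mm²), the r=4 sphere at (0.5, 15.5) misses the remaining region (no effect) — area = 60.00 mm². At z = 20.16: the 8×7.5 cube contributes its full rectangle (area 60.00 mm²); the sphere at (0.5, 15.5) is not intersected at this z (|z−center|=15.160 > r=4); Subtracting the remaining from the first: none of the subtracted shapes is present at this height, so the 8×7.5 cube is unchanged — area = 60.00 mm². Checking containment: the cross-section at z = 20.16 is a subset of the cross-section at z = 4.8.

entirely on top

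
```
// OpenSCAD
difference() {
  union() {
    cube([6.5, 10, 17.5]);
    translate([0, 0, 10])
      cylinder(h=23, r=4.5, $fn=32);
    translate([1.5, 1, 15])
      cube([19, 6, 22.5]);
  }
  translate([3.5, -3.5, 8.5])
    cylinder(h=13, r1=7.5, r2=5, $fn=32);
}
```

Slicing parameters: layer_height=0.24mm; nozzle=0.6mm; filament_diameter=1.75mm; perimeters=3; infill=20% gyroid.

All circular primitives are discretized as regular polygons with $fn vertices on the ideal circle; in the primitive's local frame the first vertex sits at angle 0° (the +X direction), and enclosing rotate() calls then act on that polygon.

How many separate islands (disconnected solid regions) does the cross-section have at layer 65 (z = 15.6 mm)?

At z = 15.6 mm: the 6.5×10 cube contributes its full rectangle; the r=4.5 cylinder contributes a regular 32-gon of circumradius 4.5; the 19×6 cube at (1.5, 1) contributes its full rectangle; Combining (union): the regions partially overlap (shared area 45.80 mm²), so overlapping operands fuse into one piece — 1 connected region; the cone at (3.5, -3.5): at t=0.546 of its height the radius interpolates to r₁+(r₂−r₁)t = 6.135, giving a regular 32-gon of that circumradius; Taking the first minus the rest: starting from that combined region, the cone at (3.5, -3.5) partially overlaps it — only the 42.39 mm² overlap (of its 117.47 mm²) is removed, clipping the outline — 1 connected region. Overall, the cross-section is a single solid region. Island count = 1.

1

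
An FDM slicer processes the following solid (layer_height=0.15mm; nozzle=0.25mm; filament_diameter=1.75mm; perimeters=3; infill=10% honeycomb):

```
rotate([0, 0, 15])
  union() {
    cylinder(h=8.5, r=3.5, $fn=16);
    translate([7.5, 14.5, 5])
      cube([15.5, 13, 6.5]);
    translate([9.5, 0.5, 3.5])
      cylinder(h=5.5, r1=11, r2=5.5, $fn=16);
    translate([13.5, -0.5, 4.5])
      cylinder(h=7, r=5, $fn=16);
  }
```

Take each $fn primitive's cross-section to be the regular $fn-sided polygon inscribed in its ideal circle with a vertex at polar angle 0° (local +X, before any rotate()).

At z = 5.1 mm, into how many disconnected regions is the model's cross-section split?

At z = 5.1 mm: the r=3.5 cylinder contributes a regular 16-gon of circumradius 3.5; the cube at (7.5, 14.5) is present — its section is the full 15.5×13 rectangle; the cone at (9.5, 0.5) (r1=11→r2=5.5) has section circumradius 9.400 here — a regular 16-gon; the cylinder at (13.5, -0.5): section is a regular 16-gon, circumradius r=5; Combining (union): the regions partially overlap (shared area 92.21 mm²), so overlapping operands fuse into one piece — 2 connected regions; (rotated 15° about Z; rotation is an isometry so areas/perimeters/island counts are preserved). The result has 2 disconnected regions.

2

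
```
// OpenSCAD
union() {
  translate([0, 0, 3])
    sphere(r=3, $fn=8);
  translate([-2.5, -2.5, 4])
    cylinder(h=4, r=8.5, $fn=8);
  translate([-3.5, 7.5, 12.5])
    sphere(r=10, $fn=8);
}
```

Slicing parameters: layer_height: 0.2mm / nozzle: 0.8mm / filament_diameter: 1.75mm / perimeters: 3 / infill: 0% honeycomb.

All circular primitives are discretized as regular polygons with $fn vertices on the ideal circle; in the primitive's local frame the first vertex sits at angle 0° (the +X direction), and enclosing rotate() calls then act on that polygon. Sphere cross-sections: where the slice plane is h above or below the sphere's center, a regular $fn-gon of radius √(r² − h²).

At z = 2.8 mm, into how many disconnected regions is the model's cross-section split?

At z = 2.8 mm: the sphere: section is a regular 8-gon, circumradius = √(r²−h²) = √(3²−0.2²) = 2.993; the cylinder at (-2.5, -2.5) is not intersected at this z (z outside [4, 8]); the sphere at (-3.5, 7.5): section is a regular 8-gon, circumradius = √(r²−h²) = √(10²−9.7²) = 2.431; Merging all regions: the 2 present regions are separate (no shared area or edge), so areas and boundary lengths simply add and each stays a separate island — 2 connected regions. The result has 2 disconnected regions.

2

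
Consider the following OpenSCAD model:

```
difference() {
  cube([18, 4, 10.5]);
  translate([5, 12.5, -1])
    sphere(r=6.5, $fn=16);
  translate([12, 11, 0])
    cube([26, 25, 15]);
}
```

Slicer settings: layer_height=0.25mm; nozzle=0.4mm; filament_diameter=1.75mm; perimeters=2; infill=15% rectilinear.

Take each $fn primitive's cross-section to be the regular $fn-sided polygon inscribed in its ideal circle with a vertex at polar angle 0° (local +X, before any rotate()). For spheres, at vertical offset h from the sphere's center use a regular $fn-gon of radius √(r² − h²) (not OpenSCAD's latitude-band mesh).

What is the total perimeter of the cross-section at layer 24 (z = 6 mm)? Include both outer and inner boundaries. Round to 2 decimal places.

At z = 6 mm: the cube (footprint 18×4) is included at this height (perimeter 44.00 mm); the sphere at (5, 12.5) does not reach this height (|z−center|=7.000 > r=6.5); the 26×25 cube at (12, 11) contributes its full rectangle (perimeter 102.00 mm); After the difference (first − rest): starting from the 18×4 cube, the 26×25 cube at (12, 11) misses the remaining region (no effect) — boundary = 44.00 mm. Overall, the cross-section is a single solid region. Total boundary length (outer) = 44.00 mm.

44.00 mm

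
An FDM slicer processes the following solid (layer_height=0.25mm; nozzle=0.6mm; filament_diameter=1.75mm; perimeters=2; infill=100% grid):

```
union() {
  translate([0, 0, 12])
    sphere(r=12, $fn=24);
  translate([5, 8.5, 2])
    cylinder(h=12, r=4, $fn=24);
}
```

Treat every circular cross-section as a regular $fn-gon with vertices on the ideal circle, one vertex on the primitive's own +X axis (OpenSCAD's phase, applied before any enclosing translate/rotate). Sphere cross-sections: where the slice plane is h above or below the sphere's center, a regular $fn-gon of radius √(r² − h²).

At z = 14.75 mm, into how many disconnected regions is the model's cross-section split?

1

At z = 14.75 mm: the r=12 sphere slices to a regular 24-gon of circumradius 11.681 (√(r²−h²) with h=2.75 from center); the cylinder at (5, 8.5) is not intersected at this z (z outside [2, 14]); Combining (union): only the r=12 sphere is present, so the union is just that shape — 1 connected region. The result has 1 disconnected region.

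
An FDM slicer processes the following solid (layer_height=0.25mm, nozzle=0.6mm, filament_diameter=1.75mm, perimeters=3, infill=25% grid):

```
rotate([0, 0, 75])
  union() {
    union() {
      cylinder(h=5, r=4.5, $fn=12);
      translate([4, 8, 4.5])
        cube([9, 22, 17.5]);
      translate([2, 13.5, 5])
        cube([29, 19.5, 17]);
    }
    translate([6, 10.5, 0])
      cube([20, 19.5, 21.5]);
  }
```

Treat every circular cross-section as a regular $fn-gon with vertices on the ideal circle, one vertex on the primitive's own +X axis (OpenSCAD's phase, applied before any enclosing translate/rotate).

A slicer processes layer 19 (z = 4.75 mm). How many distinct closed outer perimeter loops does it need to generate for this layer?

2

At z = 4.75 mm: the cylinder: section is a regular 12-gon, circumradius r=4.5; the 9×22 cube at (4, 8) contributes its full rectangle; the cube at (2, 13.5) does not reach this height (z outside [5, 22]); Combining (union): the 2 present regions are separate (no shared area or edge), so areas and boundary lengths simply add and each stays a separate island — 2 connected regions; the cube at (6, 10.5) (footprint 20×19.5) is included at this height; Combining (union): the regions partially overlap (shared area 136.50 mm²), so overlapping operands fuse into one piece — 2 connected regions; (rotated 75° about Z; rotation is an isometry so areas/perimeters/island counts are preserved). The result has 2 disconnected regions.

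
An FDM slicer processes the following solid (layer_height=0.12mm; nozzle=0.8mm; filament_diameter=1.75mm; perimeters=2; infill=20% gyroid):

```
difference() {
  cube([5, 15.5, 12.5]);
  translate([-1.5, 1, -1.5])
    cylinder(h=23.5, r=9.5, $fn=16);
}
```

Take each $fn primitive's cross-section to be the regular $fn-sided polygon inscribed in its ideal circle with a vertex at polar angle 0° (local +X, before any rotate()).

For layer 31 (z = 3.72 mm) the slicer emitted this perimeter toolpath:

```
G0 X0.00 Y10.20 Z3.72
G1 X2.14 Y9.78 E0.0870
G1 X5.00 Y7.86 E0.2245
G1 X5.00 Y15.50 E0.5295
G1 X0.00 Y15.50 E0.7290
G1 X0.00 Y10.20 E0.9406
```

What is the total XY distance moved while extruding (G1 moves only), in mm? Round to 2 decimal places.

Sum the Euclidean lengths of each G1 segment: total = 23.57 mm.

23.57 mm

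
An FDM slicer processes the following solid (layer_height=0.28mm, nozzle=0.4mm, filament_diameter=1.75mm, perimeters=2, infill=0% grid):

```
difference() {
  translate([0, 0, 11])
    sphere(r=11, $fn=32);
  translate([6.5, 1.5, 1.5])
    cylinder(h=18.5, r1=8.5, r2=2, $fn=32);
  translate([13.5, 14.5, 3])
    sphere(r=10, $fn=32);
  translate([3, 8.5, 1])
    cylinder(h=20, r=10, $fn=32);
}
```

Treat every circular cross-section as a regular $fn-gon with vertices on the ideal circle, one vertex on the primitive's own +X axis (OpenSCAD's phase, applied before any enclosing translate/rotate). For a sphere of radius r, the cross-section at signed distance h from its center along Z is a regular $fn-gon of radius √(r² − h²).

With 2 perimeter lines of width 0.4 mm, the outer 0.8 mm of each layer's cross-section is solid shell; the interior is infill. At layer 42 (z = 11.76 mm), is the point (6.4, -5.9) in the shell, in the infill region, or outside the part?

infill

At z = 11.76 mm: the r=11 sphere slices to a regular 32-gon of circumradius 10.974 (√(r²−h²) with h=0.76 from center); the cone at (6.5, 1.5): at t=0.555 of its height the radius interpolates to r₁+(r₂−r₁)t = 4.895, giving a regular 32-gon of that circumradius; the r=10 sphere at (13.5, 14.5) contributes a regular 32-gon of circumradius √(10²−8.76²) = 4.823; the r=10 cylinder at (3, 8.5) gives a regular 32-gon of circumradius 10 (constant along its height); After the difference (first − rest): starting from the r=11 sphere, the cone at (6.5, 1.5) partially overlaps it — only the 72.26 mm² overlap (of its 74.80 mm²) is removed, clipping the outline; the r=10 sphere at (13.5, 14.5) misses the remaining region (no effect); the r=10 cylinder at (3, 8.5) partially overlaps it — only the 107.45 mm² overlap (of its 312.14 mm²) is removed, clipping the outline — 1 connected region. Overall, the cross-section is a single solid region. The nearest boundary edge runs (9.12, -6.10)→(7.76, -7.76); distance from the point to it = 2.23 mm. The point is inside the cross-section and 2.23 mm from the nearest boundary — more than the 0.8 mm shell width (2 × 0.4), so it's in the infill interior.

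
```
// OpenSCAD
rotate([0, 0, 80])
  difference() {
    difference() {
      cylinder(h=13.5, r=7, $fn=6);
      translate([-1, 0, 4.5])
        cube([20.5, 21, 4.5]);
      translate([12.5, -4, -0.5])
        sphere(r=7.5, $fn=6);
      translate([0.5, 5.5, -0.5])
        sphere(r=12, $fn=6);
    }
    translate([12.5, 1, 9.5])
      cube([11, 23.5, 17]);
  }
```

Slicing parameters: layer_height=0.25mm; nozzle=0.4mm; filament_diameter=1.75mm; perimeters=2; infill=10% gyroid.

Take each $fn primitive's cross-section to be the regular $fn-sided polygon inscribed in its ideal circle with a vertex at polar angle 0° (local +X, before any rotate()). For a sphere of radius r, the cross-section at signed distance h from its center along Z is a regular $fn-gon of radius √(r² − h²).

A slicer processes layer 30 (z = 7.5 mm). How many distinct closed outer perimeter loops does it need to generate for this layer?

1

At z = 7.5 mm: the r=7 cylinder contributes a regular 6-gon of circumradius 7; the cube at (-1, 0) (footprint 20.5×21) is included at this height; the sphere at (12.5, -4) is absent (|z−center|=8.000 > r=7.5); the sphere at (0.5, 5.5): section is a regular 6-gon, circumradius = √(r²−h²) = √(12²−8²) = 8.944; After the difference (first − rest): starting from the r=7 cylinder, the 20.5×21 cube at (-1, 0) partially overlaps it — only the 37.89 mm² overlap (of its 430.50 mm²) is removed, clipping the outline; the r=12 sphere at (0.5, 5.5) partially overlaps it — only the 47.47 mm² overlap (of its 207.85 mm²) is removed, clipping the outline — 1 connected region; the cube at (12.5, 1) does not reach this height (z outside [9.5, 26.5]); Subtracting the remaining from the first: none of the subtracted shapes is present at this height, so the result so far is unchanged — 1 connected region; (whole slice rotated 80° about Z — lengths, areas and connectivity unchanged). The result has 1 disconnected region.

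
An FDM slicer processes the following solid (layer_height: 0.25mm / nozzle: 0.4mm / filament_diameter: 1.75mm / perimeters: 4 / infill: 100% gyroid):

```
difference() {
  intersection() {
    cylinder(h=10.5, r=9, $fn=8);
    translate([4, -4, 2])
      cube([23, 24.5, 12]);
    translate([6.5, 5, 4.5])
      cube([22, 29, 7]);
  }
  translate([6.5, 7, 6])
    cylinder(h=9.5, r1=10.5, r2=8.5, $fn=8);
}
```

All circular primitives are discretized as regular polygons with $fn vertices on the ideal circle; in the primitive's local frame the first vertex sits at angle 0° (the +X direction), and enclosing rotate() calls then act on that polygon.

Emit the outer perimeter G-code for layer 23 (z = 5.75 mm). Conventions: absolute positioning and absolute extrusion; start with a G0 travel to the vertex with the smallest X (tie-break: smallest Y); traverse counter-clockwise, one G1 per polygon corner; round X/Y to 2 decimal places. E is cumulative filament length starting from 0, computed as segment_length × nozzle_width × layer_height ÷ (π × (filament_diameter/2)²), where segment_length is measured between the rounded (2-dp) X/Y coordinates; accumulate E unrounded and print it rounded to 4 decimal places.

G0 X6.50 Y5.00 Z5.75
G1 X6.93 Y5.00 E0.0179
G1 X6.50 Y6.04 E0.0647
G1 X6.50 Y5.00 E0.1079

At z = 5.75 mm: the r=9 cylinder gives a regular 8-gon of circumradius 9 (constant along its height); the cube at (4, -4) is present — its section is the full 23×24.5 rectangle; the 22×29 cube at (6.5, 5) contributes its full rectangle; Taking the intersection: the 23×24.5 cube at (4, -4) partially overlaps the r=9 cylinder; clipping to the common part keeps 41.28 mm²; the 22×29 cube at (6.5, 5) partially overlaps the running intersection; clipping to the common part keeps 0.22 mm² — 1 connected region; the cone at (6.5, 7) does not reach this height (z outside [6, 15.5]); Subtracting the remaining from the first: none of the subtracted shapes is present at this height, so the result so far is unchanged — 1 connected region. The outline is a single polygon with 3 vertices. Extrusion per mm of travel: 0.4 × 0.25 / (π × 0.875²) = 0.041575. Accumulating E over each segment gives final E = 0.1079.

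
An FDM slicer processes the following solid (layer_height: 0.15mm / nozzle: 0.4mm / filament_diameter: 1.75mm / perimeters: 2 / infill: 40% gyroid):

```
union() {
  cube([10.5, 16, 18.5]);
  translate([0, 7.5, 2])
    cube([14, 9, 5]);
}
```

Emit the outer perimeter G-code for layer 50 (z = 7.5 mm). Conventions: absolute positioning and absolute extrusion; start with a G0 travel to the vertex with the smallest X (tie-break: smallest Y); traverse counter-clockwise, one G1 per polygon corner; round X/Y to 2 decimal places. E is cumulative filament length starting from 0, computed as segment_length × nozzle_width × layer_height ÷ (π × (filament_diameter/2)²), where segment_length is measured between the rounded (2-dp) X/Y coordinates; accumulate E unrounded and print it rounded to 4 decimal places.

G0 X0.00 Y0.00 Z7.50
G1 X10.50 Y0.00 E0.2619
G1 X10.50 Y16.00 E0.6610
G1 X0.00 Y16.00 E0.9230
G1 X0.00 Y0.00 E1.3221

At z = 7.5 mm: the cube is present — its section is the full 10.5×16 rectangle; the cube at (0, 7.5) is not intersected at this z (z outside [2, 7]); Merging all regions: only the 10.5×16 cube is present, so the union is just that shape — 1 connected region. The outline is a single polygon with 4 vertices. Extrusion per mm of travel: 0.4 × 0.15 / (π × 0.875²) = 0.024945. Accumulating E over each segment gives final E = 1.3221.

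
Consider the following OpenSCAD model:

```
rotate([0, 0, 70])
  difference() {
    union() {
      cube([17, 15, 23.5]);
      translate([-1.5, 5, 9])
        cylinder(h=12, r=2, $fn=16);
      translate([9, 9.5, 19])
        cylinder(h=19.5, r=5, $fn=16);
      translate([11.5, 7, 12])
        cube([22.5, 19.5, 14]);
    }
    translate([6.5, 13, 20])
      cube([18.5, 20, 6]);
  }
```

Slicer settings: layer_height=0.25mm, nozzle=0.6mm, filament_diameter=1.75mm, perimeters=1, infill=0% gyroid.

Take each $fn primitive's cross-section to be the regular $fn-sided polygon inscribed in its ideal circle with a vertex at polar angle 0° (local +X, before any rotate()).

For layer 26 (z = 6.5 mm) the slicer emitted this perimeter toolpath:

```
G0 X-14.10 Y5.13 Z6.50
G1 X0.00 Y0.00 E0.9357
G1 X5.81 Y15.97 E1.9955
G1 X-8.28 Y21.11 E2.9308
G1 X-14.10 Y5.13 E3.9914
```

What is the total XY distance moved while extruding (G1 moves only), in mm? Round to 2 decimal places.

Sum the Euclidean lengths of each G1 segment: total = 64.00 mm.

64.00 mm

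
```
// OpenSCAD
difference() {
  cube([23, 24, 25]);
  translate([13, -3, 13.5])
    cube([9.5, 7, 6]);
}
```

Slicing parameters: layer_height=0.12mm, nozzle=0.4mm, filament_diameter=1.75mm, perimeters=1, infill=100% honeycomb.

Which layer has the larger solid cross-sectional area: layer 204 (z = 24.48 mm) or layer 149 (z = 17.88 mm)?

Layer 204 (z = 24.48): the cube is present — its section is the full 23×24 rectangle (area 552.00 mm²); the cube at (13, -3) does not reach this height (z outside [13.5, 19.5]); Taking the first minus the rest: none of the subtracted shapes is present at this height, so the 23×24 cube is unchanged — area = 552.00 mm². So its area = 552.00 mm². Layer 149 (z = 17.88): the 23×24 cube contributes its full rectangle (area 552.00 mm²); the 9.5×7 cube at (13, -3) contributes its full rectangle (area 66.50 mm²); Subtracting the remaining from the first: starting from the 23×24 cube (552.00 mm²), the 9.5×7 cube at (13, -3) partially overlaps it — only the 38.00 mm² overlap (of its 66.50 mm²) is removed, clipping the outline — area = 514.00 mm². So its area = 514.00 mm². Layer 204 is larger (552.00 vs 514.00 mm²).

layer 204 (z = 24.48 mm)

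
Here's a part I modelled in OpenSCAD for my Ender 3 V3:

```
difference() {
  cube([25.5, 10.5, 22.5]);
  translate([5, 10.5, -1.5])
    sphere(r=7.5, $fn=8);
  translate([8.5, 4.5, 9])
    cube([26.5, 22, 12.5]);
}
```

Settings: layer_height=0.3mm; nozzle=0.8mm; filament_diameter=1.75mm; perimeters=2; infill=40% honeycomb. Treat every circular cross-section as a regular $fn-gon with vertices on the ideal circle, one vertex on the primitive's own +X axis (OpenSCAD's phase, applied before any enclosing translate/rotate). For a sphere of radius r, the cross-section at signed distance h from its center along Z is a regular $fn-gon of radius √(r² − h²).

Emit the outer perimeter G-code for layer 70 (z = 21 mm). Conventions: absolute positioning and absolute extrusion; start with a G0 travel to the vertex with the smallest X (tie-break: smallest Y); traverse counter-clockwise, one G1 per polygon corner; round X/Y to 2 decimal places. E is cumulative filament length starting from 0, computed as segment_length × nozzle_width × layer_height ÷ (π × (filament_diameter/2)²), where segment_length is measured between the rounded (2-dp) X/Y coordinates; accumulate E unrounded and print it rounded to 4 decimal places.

At z = 21 mm: the cube (footprint 25.5×10.5) is included at this height; the sphere at (5, 10.5) is not intersected at this z (|z−center|=22.500 > r=7.5); the cube at (8.5, 4.5) is present — its section is the full 26.5×22 rectangle; After the difference (first − rest): starting from the 25.5×10.5 cube, the 26.5×22 cube at (8.5, 4.5) partially overlaps it — only the 102.00 mm² overlap (of its 583.00 mm²) is removed, clipping the outline — 1 connected region. The outline is a single polygon with 6 vertices. Extrusion per mm of travel: 0.8 × 0.3 / (π × 0.875²) = 0.099780. Accumulating E over each segment gives final E = 7.1842.

G0 X0.00 Y0.00 Z21.00
G1 X25.50 Y0.00 E2.5444
G1 X25.50 Y4.50 E2.9934
G1 X8.50 Y4.50 E4.6897
G1 X8.50 Y10.50 E5.2884
G1 X0.00 Y10.50 E6.1365
G1 X0.00 Y0.00 E7.1842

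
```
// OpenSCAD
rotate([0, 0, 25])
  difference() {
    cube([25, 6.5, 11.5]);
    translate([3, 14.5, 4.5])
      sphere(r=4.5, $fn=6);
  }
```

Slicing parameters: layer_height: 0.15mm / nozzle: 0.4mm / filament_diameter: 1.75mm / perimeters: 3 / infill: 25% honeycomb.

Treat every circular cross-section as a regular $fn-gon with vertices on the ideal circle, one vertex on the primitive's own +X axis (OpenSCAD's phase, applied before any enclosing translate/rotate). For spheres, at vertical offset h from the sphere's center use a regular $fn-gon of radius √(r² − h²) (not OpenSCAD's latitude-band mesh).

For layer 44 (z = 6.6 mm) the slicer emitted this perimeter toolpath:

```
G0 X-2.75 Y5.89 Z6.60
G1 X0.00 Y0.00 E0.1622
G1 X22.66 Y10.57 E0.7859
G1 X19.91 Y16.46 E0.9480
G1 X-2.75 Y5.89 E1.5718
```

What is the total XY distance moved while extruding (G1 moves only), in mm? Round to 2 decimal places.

Sum the Euclidean lengths of each G1 segment: total = 63.01 mm.

63.01 mm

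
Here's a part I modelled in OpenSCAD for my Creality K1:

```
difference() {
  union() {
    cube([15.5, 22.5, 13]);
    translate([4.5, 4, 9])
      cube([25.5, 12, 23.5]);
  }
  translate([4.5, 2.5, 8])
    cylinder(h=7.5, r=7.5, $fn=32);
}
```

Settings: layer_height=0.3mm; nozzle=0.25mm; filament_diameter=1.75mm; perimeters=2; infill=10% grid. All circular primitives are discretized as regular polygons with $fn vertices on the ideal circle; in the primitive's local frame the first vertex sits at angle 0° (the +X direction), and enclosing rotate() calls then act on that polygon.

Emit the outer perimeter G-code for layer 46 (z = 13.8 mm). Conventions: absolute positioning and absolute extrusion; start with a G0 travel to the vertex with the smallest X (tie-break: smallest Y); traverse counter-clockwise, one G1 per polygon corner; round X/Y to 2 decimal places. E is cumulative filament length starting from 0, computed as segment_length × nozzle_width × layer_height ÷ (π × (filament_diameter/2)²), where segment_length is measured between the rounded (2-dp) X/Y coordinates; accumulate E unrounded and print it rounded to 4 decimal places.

G0 X4.50 Y10.00 Z13.80
G1 X5.96 Y9.86 E0.0457
G1 X7.37 Y9.43 E0.0917
G1 X8.67 Y8.74 E0.1376
G1 X9.80 Y7.80 E0.1834
G1 X10.74 Y6.67 E0.2293
G1 X11.43 Y5.37 E0.2751
G1 X11.84 Y4.00 E0.3197
G1 X30.00 Y4.00 E0.8860
G1 X30.00 Y16.00 E1.2602
G1 X4.50 Y16.00 E2.0553
G1 X4.50 Y10.00 E2.2424

At z = 13.8 mm: the cube is not intersected at this z (z outside [0, 13]); the 25.5×12 cube at (4.5, 4) contributes its full rectangle; Merging all regions: only the 25.5×12 cube at (4.5, 4) is present, so the union is just that shape — 1 connected region; the r=7.5 cylinder at (4.5, 2.5) gives a regular 32-gon of circumradius 7.5 (constant along its height); After the difference (first − rest): starting from that combined region, the r=7.5 cylinder at (4.5, 2.5) partially overlaps it — only the 32.76 mm² overlap (of its 175.58 mm²) is removed, clipping the outline — 1 connected region. The outline is a single polygon with 11 vertices. Extrusion per mm of travel: 0.25 × 0.3 / (π × 0.875²) = 0.031181. Accumulating E over each segment gives final E = 2.2424.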